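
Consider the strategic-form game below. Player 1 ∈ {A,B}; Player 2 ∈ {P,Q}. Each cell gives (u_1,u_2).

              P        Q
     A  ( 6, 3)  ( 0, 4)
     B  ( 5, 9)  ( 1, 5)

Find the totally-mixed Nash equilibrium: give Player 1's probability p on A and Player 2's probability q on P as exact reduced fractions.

P1 indiff ⇒ q·6+(1-q)·0 = q·5+(1-q)·1 ⇒ q(1) = (1-q)(1) ⇒ q = 1/2
P2 indiff ⇒ p·3+(1-p)·9 = p·4+(1-p)·5 ⇒ p(-1) = (1-p)(-4) ⇒ p = 4/5

p=4/5, q=1/2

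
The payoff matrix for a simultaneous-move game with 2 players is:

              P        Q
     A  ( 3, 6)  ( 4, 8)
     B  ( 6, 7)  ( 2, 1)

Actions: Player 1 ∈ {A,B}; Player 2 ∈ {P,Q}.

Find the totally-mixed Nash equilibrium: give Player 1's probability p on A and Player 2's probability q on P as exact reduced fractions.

P1 mixes 3/4 on A; P2 mixes 2/5 on P

P1 indiff ⇒ q·3+(1-q)·4 = q·6+(1-q)·2 ⇒ q(-3) = (1-q)(-2) ⇒ q = 2/5
P2 indiff ⇒ p·6+(1-p)·7 = p·8+(1-p)·1 ⇒ p(-2) = (1-p)(-6) ⇒ p = 3/4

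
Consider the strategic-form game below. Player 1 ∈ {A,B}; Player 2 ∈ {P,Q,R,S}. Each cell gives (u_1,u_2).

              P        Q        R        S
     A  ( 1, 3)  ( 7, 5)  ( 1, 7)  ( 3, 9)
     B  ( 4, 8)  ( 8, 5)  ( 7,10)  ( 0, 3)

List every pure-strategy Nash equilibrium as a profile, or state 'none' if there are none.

(A,P): not NE [P1→B gives 4>1; P2→S gives 9>3]
(A,Q): not NE [P1→B gives 8>7; P2→S gives 9>5]
(A,R): not NE [P1→B gives 7>1; P2→S gives 9>7]
(A,S): NE
(B,P): not NE [P2→R gives 10>8]
(B,Q): not NE [P2→R gives 10>5]
(B,R): NE
(B,S): not NE [P1→A gives 3>0; P2→R gives 10>3]

NE set: (A,S), (B,R)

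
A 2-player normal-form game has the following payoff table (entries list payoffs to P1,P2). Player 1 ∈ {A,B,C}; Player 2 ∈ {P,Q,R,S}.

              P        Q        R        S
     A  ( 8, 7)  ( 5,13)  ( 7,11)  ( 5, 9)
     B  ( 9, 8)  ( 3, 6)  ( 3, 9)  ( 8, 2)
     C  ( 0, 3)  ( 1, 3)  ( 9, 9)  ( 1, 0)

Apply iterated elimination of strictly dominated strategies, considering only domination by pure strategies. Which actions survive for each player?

Survivors P1:{A,C} P2:{Q,R}

P2 drop P (R beats it: A:11>7 B:9>8 C:9>3)
P2 drop S (Q beats it: A:13>9 B:6>2 C:3>0)
P1 drop B (A beats it: Q:5>3 R:7>3)
P1→{A,C} P2→{Q,R}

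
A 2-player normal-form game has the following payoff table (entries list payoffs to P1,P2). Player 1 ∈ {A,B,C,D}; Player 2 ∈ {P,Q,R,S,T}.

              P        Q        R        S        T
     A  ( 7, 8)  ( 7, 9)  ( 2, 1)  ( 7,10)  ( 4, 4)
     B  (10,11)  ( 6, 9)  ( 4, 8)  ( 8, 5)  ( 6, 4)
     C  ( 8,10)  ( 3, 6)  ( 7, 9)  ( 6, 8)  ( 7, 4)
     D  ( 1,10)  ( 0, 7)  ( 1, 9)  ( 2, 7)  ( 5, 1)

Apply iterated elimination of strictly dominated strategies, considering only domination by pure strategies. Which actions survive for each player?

P1 drop D (B beats it: P:10>1 Q:6>0 R:4>1 S:8>2 T:6>5)
P2 drop R (P beats it: A:8>1 B:11>8 C:10>9)
P2 drop T (P beats it: A:8>4 B:11>4 C:10>4)
P1 drop C (B beats it: P:10>8 Q:6>3 S:8>6)
P1→{A,B} P2→{P,Q,S}

Remaining: P1:{A,B} P2:{P,Q,S}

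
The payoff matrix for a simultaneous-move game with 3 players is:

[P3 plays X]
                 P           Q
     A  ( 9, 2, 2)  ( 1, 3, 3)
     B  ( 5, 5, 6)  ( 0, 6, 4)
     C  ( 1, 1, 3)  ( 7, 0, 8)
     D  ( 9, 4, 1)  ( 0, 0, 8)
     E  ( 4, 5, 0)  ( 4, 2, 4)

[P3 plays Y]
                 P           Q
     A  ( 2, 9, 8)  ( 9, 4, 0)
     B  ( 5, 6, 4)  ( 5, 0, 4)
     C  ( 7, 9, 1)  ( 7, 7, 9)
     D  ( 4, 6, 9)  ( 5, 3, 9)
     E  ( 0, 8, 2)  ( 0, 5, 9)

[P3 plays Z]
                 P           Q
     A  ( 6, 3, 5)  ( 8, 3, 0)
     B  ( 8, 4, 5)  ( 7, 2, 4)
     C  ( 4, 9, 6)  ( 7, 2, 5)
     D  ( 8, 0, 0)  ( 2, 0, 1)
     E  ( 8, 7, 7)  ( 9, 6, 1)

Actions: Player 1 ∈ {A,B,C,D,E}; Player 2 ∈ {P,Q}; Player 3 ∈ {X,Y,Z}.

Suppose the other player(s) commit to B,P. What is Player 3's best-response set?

P3 best: {X}

u_3(X vs B,P) = 6
u_3(Y vs B,P) = 4
u_3(Z vs B,P) = 5
max payoff 6 at {X}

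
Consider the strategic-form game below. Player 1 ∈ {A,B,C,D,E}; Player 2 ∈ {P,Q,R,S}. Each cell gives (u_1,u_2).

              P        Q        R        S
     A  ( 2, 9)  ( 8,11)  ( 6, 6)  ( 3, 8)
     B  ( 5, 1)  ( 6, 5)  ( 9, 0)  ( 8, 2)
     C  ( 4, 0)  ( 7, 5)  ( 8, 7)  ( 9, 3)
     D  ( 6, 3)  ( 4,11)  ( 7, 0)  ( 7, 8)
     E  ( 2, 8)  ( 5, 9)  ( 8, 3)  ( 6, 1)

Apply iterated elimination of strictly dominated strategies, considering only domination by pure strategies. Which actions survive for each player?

IESDS → P1:{A,B,C} P2:{Q,R}

P1 drop E (B beats it: P:5>2 Q:6>5 R:9>8 S:8>6)
P2 drop P (Q beats it: A:11>9 B:5>1 C:5>0 D:11>3)
P1 drop D (B beats it: Q:6>4 R:9>7 S:8>7)
P2 drop S (Q beats it: A:11>8 B:5>2 C:5>3)
P1→{A,B,C} P2→{Q,R}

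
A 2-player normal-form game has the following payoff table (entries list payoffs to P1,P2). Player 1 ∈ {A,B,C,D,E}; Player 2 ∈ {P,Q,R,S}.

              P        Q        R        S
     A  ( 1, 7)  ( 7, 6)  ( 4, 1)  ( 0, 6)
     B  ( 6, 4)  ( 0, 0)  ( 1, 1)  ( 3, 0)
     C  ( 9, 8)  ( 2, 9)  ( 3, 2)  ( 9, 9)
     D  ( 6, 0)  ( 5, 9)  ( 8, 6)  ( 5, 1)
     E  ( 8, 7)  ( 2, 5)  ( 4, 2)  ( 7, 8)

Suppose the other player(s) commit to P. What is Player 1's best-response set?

P1 best: {C}

u_1(A vs P) = 1
u_1(B vs P) = 6
u_1(C vs P) = 9
u_1(D vs P) = 6
u_1(E vs P) = 8
max payoff 9 at {C}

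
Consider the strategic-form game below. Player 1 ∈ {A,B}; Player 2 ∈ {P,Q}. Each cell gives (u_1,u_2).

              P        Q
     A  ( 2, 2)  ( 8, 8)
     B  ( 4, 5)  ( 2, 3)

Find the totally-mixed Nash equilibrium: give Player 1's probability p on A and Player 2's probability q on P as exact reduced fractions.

P1 indiff ⇒ q·2+(1-q)·8 = q·4+(1-q)·2 ⇒ q(-2) = (1-q)(-6) ⇒ q = 3/4
P2 indiff ⇒ p·2+(1-p)·5 = p·8+(1-p)·3 ⇒ p(-6) = (1-p)(-2) ⇒ p = 1/4

p=1/4, q=3/4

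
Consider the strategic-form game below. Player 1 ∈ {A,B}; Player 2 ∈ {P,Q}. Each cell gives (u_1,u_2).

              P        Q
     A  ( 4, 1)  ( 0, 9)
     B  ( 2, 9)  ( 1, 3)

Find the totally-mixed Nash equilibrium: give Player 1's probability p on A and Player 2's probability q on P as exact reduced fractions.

P1 indiff ⇒ q·4+(1-q)·0 = q·2+(1-q)·1 ⇒ q(2) = (1-q)(1) ⇒ q = 1/3
P2 indiff ⇒ p·1+(1-p)·9 = p·9+(1-p)·3 ⇒ p(-8) = (1-p)(-6) ⇒ p = 3/7

P1 mixes 3/7 on A; P2 mixes 1/3 on P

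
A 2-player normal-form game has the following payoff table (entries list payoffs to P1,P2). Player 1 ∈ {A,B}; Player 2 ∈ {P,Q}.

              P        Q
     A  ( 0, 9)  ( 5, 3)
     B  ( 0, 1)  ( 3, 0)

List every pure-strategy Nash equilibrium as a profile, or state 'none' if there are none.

(A,P): NE
(A,Q): not NE [P2→P gives 9>3]
(B,P): NE
(B,Q): not NE [P1→A gives 5>3; P2→P gives 1>0]

Nash profiles: (A,P), (B,P)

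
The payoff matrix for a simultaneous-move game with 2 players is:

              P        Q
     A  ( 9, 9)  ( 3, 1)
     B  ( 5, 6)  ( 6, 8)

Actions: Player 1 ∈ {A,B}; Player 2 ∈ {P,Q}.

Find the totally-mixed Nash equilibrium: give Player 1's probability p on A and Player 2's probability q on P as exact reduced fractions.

p=1/5, q=3/7

P1 indiff ⇒ q·9+(1-q)·3 = q·5+(1-q)·6 ⇒ q(4) = (1-q)(3) ⇒ q = 3/7
P2 indiff ⇒ p·9+(1-p)·6 = p·1+(1-p)·8 ⇒ p(8) = (1-p)(2) ⇒ p = 1/5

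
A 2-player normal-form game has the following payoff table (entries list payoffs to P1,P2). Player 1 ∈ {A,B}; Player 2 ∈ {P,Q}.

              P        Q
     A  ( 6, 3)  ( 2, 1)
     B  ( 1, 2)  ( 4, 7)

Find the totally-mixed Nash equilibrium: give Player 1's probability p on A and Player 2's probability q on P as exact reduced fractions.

P1 mixes 5/7 on A; P2 mixes 2/7 on P

P1 indiff ⇒ q·6+(1-q)·2 = q·1+(1-q)·4 ⇒ q(5) = (1-q)(2) ⇒ q = 2/7
P2 indiff ⇒ p·3+(1-p)·2 = p·1+(1-p)·7 ⇒ p(2) = (1-p)(5) ⇒ p = 5/7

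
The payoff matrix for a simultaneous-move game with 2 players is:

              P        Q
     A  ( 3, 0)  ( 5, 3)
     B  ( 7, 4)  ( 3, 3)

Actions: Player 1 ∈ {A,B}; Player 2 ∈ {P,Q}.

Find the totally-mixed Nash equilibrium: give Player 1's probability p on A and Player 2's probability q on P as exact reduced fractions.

P1 mixes 1/4 on A; P2 mixes 1/3 on P

P1 indiff ⇒ q·3+(1-q)·5 = q·7+(1-q)·3 ⇒ q(-4) = (1-q)(-2) ⇒ q = 1/3
P2 indiff ⇒ p·0+(1-p)·4 = p·3+(1-p)·3 ⇒ p(-3) = (1-p)(-1) ⇒ p = 1/4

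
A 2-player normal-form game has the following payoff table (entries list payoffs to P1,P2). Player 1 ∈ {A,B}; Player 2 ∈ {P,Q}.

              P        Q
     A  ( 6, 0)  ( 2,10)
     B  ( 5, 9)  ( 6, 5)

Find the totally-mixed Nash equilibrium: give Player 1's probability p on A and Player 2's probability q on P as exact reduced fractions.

P1 indiff ⇒ q·6+(1-q)·2 = q·5+(1-q)·6 ⇒ q(1) = (1-q)(4) ⇒ q = 4/5
P2 indiff ⇒ p·0+(1-p)·9 = p·10+(1-p)·5 ⇒ p(-10) = (1-p)(-4) ⇒ p = 2/7

p=2/7, q=4/5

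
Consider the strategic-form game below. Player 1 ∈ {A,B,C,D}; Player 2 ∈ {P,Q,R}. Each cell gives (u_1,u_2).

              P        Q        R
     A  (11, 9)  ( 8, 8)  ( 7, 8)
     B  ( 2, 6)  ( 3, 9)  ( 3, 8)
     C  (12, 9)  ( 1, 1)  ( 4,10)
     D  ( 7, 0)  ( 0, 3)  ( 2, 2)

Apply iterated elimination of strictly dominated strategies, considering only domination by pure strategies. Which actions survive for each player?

P1 drop B (A beats it: P:11>2 Q:8>3 R:7>3)
P1 drop D (A beats it: P:11>7 Q:8>0 R:7>2)
P2 drop Q (P beats it: A:9>8 C:9>1)
P1→{A,C} P2→{P,R}

Survivors P1:{A,C} P2:{P,R}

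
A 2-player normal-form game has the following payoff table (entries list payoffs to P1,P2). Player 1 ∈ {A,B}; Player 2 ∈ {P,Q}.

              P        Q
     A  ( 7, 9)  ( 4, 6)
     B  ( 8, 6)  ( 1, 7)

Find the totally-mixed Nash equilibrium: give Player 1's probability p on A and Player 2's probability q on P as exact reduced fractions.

p=1/4, q=3/4

P1 indiff ⇒ q·7+(1-q)·4 = q·8+(1-q)·1 ⇒ q(-1) = (1-q)(-3) ⇒ q = 3/4
P2 indiff ⇒ p·9+(1-p)·6 = p·6+(1-p)·7 ⇒ p(3) = (1-p)(1) ⇒ p = 1/4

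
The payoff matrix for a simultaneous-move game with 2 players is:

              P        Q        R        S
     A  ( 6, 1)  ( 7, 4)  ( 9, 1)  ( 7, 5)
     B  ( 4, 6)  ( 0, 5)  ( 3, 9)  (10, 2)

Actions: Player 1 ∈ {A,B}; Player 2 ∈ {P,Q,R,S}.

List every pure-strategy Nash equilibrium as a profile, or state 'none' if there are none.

PSNE: ∅

(A,P): not NE [P2→S gives 5>1]
(A,Q): not NE [P2→S gives 5>4]
(A,R): not NE [P2→S gives 5>1]
(A,S): not NE [P1→B gives 10>7]
(B,P): not NE [P1→A gives 6>4; P2→R gives 9>6]
(B,Q): not NE [P1→A gives 7>0; P2→R gives 9>5]
(B,R): not NE [P1→A gives 9>3]
(B,S): not NE [P2→R gives 9>2]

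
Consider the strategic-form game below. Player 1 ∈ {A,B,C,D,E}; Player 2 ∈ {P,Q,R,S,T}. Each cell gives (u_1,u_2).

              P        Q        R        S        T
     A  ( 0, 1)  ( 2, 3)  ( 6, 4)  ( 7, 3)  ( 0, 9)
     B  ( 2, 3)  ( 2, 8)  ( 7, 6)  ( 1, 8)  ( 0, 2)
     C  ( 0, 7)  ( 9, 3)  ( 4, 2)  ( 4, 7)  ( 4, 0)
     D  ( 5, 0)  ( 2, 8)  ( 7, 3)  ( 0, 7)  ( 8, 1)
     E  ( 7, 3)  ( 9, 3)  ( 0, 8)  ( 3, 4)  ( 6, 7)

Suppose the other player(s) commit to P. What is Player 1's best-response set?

u_1(A vs P) = 0
u_1(B vs P) = 2
u_1(C vs P) = 0
u_1(D vs P) = 5
u_1(E vs P) = 7
max payoff 7 at {E}

BR_1 = {E}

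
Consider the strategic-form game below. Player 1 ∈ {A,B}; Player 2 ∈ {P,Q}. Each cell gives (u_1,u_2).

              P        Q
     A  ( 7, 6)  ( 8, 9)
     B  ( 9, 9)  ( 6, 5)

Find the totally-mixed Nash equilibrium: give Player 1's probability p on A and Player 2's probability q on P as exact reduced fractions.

(p,q) = (4/7, 1/2)

P1 indiff ⇒ q·7+(1-q)·8 = q·9+(1-q)·6 ⇒ q(-2) = (1-q)(-2) ⇒ q = 1/2
P2 indiff ⇒ p·6+(1-p)·9 = p·9+(1-p)·5 ⇒ p(-3) = (1-p)(-4) ⇒ p = 4/7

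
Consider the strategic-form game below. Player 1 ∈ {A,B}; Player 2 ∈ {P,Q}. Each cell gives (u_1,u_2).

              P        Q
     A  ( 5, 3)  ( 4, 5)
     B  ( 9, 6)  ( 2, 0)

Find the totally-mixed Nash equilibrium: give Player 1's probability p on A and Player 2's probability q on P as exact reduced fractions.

P1 indiff ⇒ q·5+(1-q)·4 = q·9+(1-q)·2 ⇒ q(-4) = (1-q)(-2) ⇒ q = 1/3
P2 indiff ⇒ p·3+(1-p)·6 = p·5+(1-p)·0 ⇒ p(-2) = (1-p)(-6) ⇒ p = 3/4

(p,q) = (3/4, 1/3)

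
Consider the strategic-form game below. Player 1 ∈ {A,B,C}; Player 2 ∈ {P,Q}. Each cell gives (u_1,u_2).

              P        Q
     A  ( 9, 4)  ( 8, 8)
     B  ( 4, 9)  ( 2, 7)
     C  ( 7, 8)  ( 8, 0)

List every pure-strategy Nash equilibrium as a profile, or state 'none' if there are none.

NE set: (A,Q)

(A,P): not NE [P2→Q gives 8>4]
(A,Q): NE
(B,P): not NE [P1→A gives 9>4]
(B,Q): not NE [P1→C gives 8>2; P2→P gives 9>7]
(C,P): not NE [P1→A gives 9>7]
(C,Q): not NE [P2→P gives 8>0]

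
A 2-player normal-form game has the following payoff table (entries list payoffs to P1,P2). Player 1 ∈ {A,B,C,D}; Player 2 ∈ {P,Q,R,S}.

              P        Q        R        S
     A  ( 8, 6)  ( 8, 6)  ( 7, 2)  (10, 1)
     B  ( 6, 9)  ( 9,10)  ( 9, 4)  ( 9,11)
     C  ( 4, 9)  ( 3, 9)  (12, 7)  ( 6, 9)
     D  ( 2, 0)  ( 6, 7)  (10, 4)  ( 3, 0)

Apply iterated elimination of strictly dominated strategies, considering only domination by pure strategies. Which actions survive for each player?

IESDS → P1:{A,B} P2:{P,Q,S}

P2 drop R (Q beats it: A:6>2 B:10>4 C:9>7 D:7>4)
P1 drop C (A beats it: P:8>4 Q:8>3 S:10>6)
P1 drop D (A beats it: P:8>2 Q:8>6 S:10>3)
P1→{A,B} P2→{P,Q,S}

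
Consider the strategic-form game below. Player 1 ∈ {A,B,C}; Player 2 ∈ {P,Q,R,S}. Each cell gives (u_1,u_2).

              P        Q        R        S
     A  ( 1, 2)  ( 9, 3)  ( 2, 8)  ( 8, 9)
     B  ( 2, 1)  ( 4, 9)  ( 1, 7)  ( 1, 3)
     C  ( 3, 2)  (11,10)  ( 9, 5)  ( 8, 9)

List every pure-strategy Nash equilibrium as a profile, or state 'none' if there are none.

(A,P): not NE [P1→C gives 3>1; P2→S gives 9>2]
(A,Q): not NE [P1→C gives 11>9; P2→S gives 9>3]
(A,R): not NE [P1→C gives 9>2; P2→S gives 9>8]
(A,S): NE
(B,P): not NE [P1→C gives 3>2; P2→Q gives 9>1]
(B,Q): not NE [P1→C gives 11>4]
(B,R): not NE [P1→C gives 9>1; P2→Q gives 9>7]
(B,S): not NE [P1→C gives 8>1; P2→Q gives 9>3]
(C,P): not NE [P2→Q gives 10>2]
(C,Q): NE
(C,R): not NE [P2→Q gives 10>5]
(C,S): not NE [P2→Q gives 10>9]

PSNE = {(A,S), (C,Q)}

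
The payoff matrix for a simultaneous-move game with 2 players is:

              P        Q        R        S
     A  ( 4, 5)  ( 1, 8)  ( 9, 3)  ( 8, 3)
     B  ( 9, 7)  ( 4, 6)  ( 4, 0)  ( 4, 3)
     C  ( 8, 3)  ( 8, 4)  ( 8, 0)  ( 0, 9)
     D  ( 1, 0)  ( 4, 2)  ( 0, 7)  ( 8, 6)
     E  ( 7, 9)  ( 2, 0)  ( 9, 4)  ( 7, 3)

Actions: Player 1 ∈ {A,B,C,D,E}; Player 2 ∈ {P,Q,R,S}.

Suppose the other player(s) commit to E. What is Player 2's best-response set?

u_2(P vs E) = 9
u_2(Q vs E) = 0
u_2(R vs E) = 4
u_2(S vs E) = 3
max payoff 9 at {P}

argmax u_2 = {P}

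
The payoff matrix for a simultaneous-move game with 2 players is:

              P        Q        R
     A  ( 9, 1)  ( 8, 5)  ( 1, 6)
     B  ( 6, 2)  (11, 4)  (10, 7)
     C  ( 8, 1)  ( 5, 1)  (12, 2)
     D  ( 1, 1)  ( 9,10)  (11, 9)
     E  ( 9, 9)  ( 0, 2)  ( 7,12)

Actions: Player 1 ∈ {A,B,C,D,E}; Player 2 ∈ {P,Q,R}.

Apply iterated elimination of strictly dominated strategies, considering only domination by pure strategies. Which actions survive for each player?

Remaining: P1:{B,C,D} P2:{Q,R}

P2 drop P (R beats it: A:6>1 B:7>2 C:2>1 D:9>1 E:12>9)
P1 drop A (B beats it: Q:11>8 R:10>1)
P1 drop E (B beats it: Q:11>0 R:10>7)
P1→{B,C,D} P2→{Q,R}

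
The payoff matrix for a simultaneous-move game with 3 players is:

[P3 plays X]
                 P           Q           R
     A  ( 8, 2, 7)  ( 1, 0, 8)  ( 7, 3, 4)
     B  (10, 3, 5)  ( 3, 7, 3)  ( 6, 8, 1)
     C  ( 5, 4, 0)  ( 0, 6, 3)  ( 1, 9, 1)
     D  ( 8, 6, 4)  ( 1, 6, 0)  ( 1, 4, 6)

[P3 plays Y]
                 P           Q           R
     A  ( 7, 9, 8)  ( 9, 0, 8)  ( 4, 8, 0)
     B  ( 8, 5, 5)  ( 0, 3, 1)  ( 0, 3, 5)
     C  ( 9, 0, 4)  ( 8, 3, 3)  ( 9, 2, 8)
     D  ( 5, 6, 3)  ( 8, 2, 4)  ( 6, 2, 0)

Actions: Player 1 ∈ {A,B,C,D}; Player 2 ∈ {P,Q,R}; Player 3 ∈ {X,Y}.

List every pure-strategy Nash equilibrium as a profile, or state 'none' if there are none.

NE set: (A,R,X)

(A,P,X): not NE [P1→B gives 10>8; P2→R gives 3>2; P3→Y gives 8>7]
(A,P,Y): not NE [P1→C gives 9>7]
(A,Q,X): not NE [P1→B gives 3>1; P2→R gives 3>0]
(A,Q,Y): not NE [P2→P gives 9>0]
(A,R,X): NE
(A,R,Y): not NE [P1→C gives 9>4; P2→P gives 9>8; P3→X gives 4>0]
(B,P,X): not NE [P2→R gives 8>3]
(B,P,Y): not NE [P1→C gives 9>8]
(B,Q,X): not NE [P2→R gives 8>7]
(B,Q,Y): not NE [P1→A gives 9>0; P2→P gives 5>3; P3→X gives 3>1]
(B,R,X): not NE [P1→A gives 7>6; P3→Y gives 5>1]
(B,R,Y): not NE [P1→C gives 9>0; P2→P gives 5>3]
(C,P,X): not NE [P1→B gives 10>5; P2→R gives 9>4; P3→Y gives 4>0]
(C,P,Y): not NE [P2→Q gives 3>0]
(C,Q,X): not NE [P1→B gives 3>0; P2→R gives 9>6]
(C,Q,Y): not NE [P1→A gives 9>8]
(C,R,X): not NE [P1→A gives 7>1; P3→Y gives 8>1]
(C,R,Y): not NE [P2→Q gives 3>2]
(D,P,X): not NE [P1→B gives 10>8]
(D,P,Y): not NE [P1→C gives 9>5; P3→X gives 4>3]
(D,Q,X): not NE [P1→B gives 3>1; P3→Y gives 4>0]
(D,Q,Y): not NE [P1→A gives 9>8; P2→P gives 6>2]
(D,R,X): not NE [P1→A gives 7>1; P2→Q gives 6>4]
(D,R,Y): not NE [P1→C gives 9>6; P2→P gives 6>2; P3→X gives 6>0]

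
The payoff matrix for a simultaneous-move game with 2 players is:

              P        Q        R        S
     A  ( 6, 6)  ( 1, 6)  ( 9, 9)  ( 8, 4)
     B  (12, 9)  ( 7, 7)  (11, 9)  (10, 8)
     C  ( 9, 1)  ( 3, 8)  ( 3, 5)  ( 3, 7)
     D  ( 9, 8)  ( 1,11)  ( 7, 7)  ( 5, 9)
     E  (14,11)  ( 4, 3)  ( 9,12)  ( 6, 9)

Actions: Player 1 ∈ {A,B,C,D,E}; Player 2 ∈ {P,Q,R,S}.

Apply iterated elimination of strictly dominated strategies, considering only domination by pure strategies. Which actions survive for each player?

Remaining: P1:{B,E} P2:{P,R}

P1 drop A (B beats it: P:12>6 Q:7>1 R:11>9 S:10>8)
P1 drop C (B beats it: P:12>9 Q:7>3 R:11>3 S:10>3)
P1 drop D (B beats it: P:12>9 Q:7>1 R:11>7 S:10>5)
P2 drop Q (P beats it: B:9>7 E:11>3)
P2 drop S (P beats it: B:9>8 E:11>9)
P1→{B,E} P2→{P,R}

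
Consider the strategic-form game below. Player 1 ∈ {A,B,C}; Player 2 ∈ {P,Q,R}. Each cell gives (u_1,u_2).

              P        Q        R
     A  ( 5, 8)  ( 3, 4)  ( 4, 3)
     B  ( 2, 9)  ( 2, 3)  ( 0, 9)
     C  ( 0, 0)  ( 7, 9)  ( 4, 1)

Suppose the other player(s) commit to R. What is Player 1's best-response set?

u_1(A vs R) = 4
u_1(B vs R) = 0
u_1(C vs R) = 4
max payoff 4 at {A,C}

BR_1 = {A,C}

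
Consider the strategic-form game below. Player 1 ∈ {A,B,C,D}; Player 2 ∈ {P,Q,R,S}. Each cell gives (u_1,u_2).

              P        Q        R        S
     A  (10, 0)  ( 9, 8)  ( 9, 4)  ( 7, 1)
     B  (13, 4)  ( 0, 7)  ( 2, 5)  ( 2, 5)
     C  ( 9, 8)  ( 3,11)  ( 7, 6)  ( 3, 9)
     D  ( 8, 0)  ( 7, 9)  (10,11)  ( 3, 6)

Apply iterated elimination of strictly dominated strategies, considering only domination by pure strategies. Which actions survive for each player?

Survivors P1:{A,D} P2:{Q,R}

P1 drop C (A beats it: P:10>9 Q:9>3 R:9>7 S:7>3)
P2 drop P (Q beats it: A:8>0 B:7>4 D:9>0)
P1 drop B (A beats it: Q:9>0 R:9>2 S:7>2)
P2 drop S (Q beats it: A:8>1 D:9>6)
P1→{A,D} P2→{Q,R}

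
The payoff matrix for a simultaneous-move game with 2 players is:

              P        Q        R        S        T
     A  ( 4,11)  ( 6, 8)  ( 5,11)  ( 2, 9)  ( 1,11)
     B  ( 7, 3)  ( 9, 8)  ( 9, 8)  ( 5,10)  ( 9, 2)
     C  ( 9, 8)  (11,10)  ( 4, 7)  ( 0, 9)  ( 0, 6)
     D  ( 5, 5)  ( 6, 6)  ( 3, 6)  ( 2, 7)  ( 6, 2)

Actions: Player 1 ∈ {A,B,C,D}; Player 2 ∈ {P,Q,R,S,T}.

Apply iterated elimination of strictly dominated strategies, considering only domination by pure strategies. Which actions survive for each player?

P1 drop A (B beats it: P:7>4 Q:9>6 R:9>5 S:5>2 T:9>1)
P1 drop D (B beats it: P:7>5 Q:9>6 R:9>3 S:5>2 T:9>6)
P2 drop P (Q beats it: B:8>3 C:10>8)
P2 drop R (S beats it: B:10>8 C:9>7)
P2 drop T (Q beats it: B:8>2 C:10>6)
P1→{B,C} P2→{Q,S}

IESDS → P1:{B,C} P2:{Q,S}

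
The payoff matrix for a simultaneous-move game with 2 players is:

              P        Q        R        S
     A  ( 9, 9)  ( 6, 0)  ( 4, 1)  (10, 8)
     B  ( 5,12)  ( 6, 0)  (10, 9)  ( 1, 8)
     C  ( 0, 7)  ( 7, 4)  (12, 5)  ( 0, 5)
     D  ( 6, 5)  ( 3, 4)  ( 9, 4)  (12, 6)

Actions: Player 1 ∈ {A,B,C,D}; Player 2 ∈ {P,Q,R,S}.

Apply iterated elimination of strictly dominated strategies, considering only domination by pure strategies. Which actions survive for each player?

IESDS → P1:{A,D} P2:{P,S}

P2 drop Q (P beats it: A:9>0 B:12>0 C:7>4 D:5>4)
P2 drop R (P beats it: A:9>1 B:12>9 C:7>5 D:5>4)
P1 drop B (A beats it: P:9>5 S:10>1)
P1 drop C (A beats it: P:9>0 S:10>0)
P1→{A,D} P2→{P,S}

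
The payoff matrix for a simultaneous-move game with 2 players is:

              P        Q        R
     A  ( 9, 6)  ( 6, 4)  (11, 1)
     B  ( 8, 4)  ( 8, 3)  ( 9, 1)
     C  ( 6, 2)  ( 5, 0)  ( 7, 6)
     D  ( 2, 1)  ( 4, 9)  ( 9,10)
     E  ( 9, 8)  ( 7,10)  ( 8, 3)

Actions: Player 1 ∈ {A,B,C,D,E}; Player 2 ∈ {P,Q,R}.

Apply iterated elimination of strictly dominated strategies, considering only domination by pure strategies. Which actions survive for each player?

P1 drop C (A beats it: P:9>6 Q:6>5 R:11>7)
P1 drop D (A beats it: P:9>2 Q:6>4 R:11>9)
P2 drop R (P beats it: A:6>1 B:4>1 E:8>3)
P1→{A,B,E} P2→{P,Q}

IESDS → P1:{A,B,E} P2:{P,Q}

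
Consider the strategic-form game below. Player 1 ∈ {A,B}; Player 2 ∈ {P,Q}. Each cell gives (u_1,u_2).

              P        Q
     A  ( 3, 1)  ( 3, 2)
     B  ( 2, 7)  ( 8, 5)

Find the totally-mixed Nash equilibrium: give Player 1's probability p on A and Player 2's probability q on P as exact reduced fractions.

P1 indiff ⇒ q·3+(1-q)·3 = q·2+(1-q)·8 ⇒ q(1) = (1-q)(5) ⇒ q = 5/6
P2 indiff ⇒ p·1+(1-p)·7 = p·2+(1-p)·5 ⇒ p(-1) = (1-p)(-2) ⇒ p = 2/3

(p,q) = (2/3, 5/6)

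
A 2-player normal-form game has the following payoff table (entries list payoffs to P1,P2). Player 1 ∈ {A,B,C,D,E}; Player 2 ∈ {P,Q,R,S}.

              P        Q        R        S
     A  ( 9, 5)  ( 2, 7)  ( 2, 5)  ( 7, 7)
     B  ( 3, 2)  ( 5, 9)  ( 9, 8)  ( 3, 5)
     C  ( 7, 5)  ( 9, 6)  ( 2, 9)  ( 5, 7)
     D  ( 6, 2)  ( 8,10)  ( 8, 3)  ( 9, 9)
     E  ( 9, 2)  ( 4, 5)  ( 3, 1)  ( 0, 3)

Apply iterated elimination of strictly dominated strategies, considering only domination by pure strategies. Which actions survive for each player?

P2 drop P (Q beats it: A:7>5 B:9>2 C:6>5 D:10>2 E:5>2)
P1 drop A (D beats it: Q:8>2 R:8>2 S:9>7)
P1 drop E (B beats it: Q:5>4 R:9>3 S:3>0)
P1→{B,C,D} P2→{Q,R,S}

Remaining: P1:{B,C,D} P2:{Q,R,S}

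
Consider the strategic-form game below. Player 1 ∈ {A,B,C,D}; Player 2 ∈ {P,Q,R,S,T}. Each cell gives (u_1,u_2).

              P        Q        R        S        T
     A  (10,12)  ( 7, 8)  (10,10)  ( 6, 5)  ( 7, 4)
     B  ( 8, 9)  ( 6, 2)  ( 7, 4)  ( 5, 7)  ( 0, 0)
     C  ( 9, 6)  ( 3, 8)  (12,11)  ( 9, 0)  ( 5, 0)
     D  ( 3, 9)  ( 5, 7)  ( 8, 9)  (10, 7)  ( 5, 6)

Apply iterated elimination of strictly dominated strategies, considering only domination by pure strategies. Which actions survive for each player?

IESDS → P1:{A,C} P2:{P,R}

P1 drop B (A beats it: P:10>8 Q:7>6 R:10>7 S:6>5 T:7>0)
P2 drop Q (R beats it: A:10>8 C:11>8 D:9>7)
P2 drop S (P beats it: A:12>5 C:6>0 D:9>7)
P1 drop D (A beats it: P:10>3 R:10>8 T:7>5)
P2 drop T (P beats it: A:12>4 C:6>0)
P1→{A,C} P2→{P,R}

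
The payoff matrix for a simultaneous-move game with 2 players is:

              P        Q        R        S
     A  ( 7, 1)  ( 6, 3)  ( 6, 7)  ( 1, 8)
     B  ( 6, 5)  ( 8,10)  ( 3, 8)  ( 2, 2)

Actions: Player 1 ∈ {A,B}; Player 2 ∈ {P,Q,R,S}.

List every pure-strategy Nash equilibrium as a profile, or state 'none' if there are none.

(A,P): not NE [P2→S gives 8>1]
(A,Q): not NE [P1→B gives 8>6; P2→S gives 8>3]
(A,R): not NE [P2→S gives 8>7]
(A,S): not NE [P1→B gives 2>1]
(B,P): not NE [P1→A gives 7>6; P2→Q gives 10>5]
(B,Q): NE
(B,R): not NE [P1→A gives 6>3; P2→Q gives 10>8]
(B,S): not NE [P2→Q gives 10>2]

Nash profiles: (B,Q)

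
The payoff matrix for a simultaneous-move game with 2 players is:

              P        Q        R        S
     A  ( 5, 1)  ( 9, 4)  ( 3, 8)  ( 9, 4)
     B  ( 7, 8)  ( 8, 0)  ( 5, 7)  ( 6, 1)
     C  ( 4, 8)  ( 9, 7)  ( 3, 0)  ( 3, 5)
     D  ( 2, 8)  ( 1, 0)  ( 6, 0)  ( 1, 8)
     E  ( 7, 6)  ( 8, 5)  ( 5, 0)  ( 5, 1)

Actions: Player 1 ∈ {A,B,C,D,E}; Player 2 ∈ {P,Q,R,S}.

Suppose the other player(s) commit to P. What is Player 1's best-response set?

P1 best: {B,E}

u_1(A vs P) = 5
u_1(B vs P) = 7
u_1(C vs P) = 4
u_1(D vs P) = 2
u_1(E vs P) = 7
max payoff 7 at {B,E}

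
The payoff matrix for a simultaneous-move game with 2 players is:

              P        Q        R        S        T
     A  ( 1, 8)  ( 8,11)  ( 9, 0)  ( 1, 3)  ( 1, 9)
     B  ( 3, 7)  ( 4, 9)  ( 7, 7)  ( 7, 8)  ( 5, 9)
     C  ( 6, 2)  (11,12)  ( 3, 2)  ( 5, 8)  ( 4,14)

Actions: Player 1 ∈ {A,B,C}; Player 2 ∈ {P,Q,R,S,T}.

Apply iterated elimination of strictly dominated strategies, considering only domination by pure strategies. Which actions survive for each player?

Survivors P1:{B,C} P2:{Q,T}

P2 drop P (Q beats it: A:11>8 B:9>7 C:12>2)
P2 drop R (Q beats it: A:11>0 B:9>7 C:12>2)
P1 drop A (C beats it: Q:11>8 S:5>1 T:4>1)
P2 drop S (Q beats it: B:9>8 C:12>8)
P1→{B,C} P2→{Q,T}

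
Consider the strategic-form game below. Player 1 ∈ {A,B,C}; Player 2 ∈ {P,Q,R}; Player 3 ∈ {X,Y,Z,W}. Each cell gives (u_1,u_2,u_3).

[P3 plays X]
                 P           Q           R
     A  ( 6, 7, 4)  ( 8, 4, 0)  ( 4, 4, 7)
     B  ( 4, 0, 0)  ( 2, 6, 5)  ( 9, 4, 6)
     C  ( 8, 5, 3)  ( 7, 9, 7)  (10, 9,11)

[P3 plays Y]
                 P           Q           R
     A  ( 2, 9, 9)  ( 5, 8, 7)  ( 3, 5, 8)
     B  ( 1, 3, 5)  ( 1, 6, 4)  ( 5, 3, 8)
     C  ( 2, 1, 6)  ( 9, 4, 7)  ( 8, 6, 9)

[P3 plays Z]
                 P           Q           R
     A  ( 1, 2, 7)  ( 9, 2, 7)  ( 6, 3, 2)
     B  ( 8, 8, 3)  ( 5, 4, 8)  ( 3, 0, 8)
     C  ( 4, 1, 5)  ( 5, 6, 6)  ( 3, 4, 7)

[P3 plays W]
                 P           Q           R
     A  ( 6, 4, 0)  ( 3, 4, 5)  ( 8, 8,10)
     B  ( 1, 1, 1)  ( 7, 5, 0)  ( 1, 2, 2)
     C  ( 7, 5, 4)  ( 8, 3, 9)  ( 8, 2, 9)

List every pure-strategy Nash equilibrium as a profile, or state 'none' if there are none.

(A,P,X): not NE [P1→C gives 8>6; P3→Y gives 9>4]
(A,P,Y): NE
(A,P,Z): not NE [P1→B gives 8>1; P2→R gives 3>2; P3→Y gives 9>7]
(A,P,W): not NE [P1→C gives 7>6; P2→R gives 8>4; P3→Y gives 9>0]
(A,Q,X): not NE [P2→P gives 7>4; P3→Z gives 7>0]
(A,Q,Y): not NE [P1→C gives 9>5; P2→P gives 9>8]
(A,Q,Z): not NE [P2→R gives 3>2]
(A,Q,W): not NE [P1→C gives 8>3; P2→R gives 8>4; P3→Z gives 7>5]
(A,R,X): not NE [P1→C gives 10>4; P2→P gives 7>4; P3→W gives 10>7]
(A,R,Y): not NE [P1→C gives 8>3; P2→P gives 9>5; P3→W gives 10>8]
(A,R,Z): not NE [P3→W gives 10>2]
(A,R,W): NE
(B,P,X): not NE [P1→C gives 8>4; P2→Q gives 6>0; P3→Y gives 5>0]
(B,P,Y): not NE [P1→C gives 2>1; P2→Q gives 6>3]
(B,P,Z): not NE [P3→Y gives 5>3]
(B,P,W): not NE [P1→C gives 7>1; P2→Q gives 5>1; P3→Y gives 5>1]
(B,Q,X): not NE [P1→A gives 8>2; P3→Z gives 8>5]
(B,Q,Y): not NE [P1→C gives 9>1; P3→Z gives 8>4]
(B,Q,Z): not NE [P1→A gives 9>5; P2→P gives 8>4]
(B,Q,W): not NE [P1→C gives 8>7; P3→Z gives 8>0]
(B,R,X): not NE [P1→C gives 10>9; P2→Q gives 6>4; P3→Z gives 8>6]
(B,R,Y): not NE [P1→C gives 8>5; P2→Q gives 6>3]
(B,R,Z): not NE [P1→A gives 6>3; P2→P gives 8>0]
(B,R,W): not NE [P1→C gives 8>1; P2→Q gives 5>2; P3→Z gives 8>2]
(C,P,X): not NE [P2→R gives 9>5; P3→Y gives 6>3]
(C,P,Y): not NE [P2→R gives 6>1]
(C,P,Z): not NE [P1→B gives 8>4; P2→Q gives 6>1; P3→Y gives 6>5]
(C,P,W): not NE [P3→Y gives 6>4]
(C,Q,X): not NE [P1→A gives 8>7; P3→W gives 9>7]
(C,Q,Y): not NE [P2→R gives 6>4; P3→W gives 9>7]
(C,Q,Z): not NE [P1→A gives 9>5; P3→W gives 9>6]
(C,Q,W): not NE [P2→P gives 5>3]
(C,R,X): NE
(C,R,Y): not NE [P3→X gives 11>9]
(C,R,Z): not NE [P1→A gives 6>3; P2→Q gives 6>4; P3→X gives 11>7]
(C,R,W): not NE [P2→P gives 5>2; P3→X gives 11>9]

Nash profiles: (A,P,Y), (A,R,W), (C,R,X)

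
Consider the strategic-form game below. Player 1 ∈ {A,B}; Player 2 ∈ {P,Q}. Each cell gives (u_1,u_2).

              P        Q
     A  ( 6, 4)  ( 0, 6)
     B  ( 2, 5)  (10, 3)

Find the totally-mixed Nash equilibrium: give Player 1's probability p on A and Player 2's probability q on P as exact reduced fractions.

P1 indiff ⇒ q·6+(1-q)·0 = q·2+(1-q)·10 ⇒ q(4) = (1-q)(10) ⇒ q = 5/7
P2 indiff ⇒ p·4+(1-p)·5 = p·6+(1-p)·3 ⇒ p(-2) = (1-p)(-2) ⇒ p = 1/2

P1 mixes 1/2 on A; P2 mixes 5/7 on P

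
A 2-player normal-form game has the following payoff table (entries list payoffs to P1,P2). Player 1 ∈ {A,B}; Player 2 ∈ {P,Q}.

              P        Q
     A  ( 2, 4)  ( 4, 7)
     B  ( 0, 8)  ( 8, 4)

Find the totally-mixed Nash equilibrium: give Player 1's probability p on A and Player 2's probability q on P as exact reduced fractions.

P1 indiff ⇒ q·2+(1-q)·4 = q·0+(1-q)·8 ⇒ q(2) = (1-q)(4) ⇒ q = 2/3
P2 indiff ⇒ p·4+(1-p)·8 = p·7+(1-p)·4 ⇒ p(-3) = (1-p)(-4) ⇒ p = 4/7

(p,q) = (4/7, 2/3)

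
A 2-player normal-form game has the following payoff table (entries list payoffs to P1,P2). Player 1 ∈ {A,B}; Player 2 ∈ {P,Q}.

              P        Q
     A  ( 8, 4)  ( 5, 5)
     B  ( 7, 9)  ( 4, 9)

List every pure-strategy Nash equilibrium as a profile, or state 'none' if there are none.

PSNE = {(A,Q)}

(A,P): not NE [P2→Q gives 5>4]
(A,Q): NE
(B,P): not NE [P1→A gives 8>7]
(B,Q): not NE [P1→A gives 5>4]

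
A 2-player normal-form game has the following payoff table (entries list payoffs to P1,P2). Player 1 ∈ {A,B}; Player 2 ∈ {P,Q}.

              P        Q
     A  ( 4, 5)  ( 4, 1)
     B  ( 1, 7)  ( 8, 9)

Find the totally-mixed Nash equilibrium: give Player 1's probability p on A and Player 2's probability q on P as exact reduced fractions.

(p,q) = (1/3, 4/7)

P1 indiff ⇒ q·4+(1-q)·4 = q·1+(1-q)·8 ⇒ q(3) = (1-q)(4) ⇒ q = 4/7
P2 indiff ⇒ p·5+(1-p)·7 = p·1+(1-p)·9 ⇒ p(4) = (1-p)(2) ⇒ p = 1/3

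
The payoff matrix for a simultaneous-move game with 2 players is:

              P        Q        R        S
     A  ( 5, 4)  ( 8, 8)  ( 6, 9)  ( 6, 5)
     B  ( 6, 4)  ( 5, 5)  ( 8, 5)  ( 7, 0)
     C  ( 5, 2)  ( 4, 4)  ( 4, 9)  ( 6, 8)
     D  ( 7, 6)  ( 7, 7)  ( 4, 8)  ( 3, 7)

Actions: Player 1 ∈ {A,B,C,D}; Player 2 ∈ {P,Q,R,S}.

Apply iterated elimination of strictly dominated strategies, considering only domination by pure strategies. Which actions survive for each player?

P1 drop C (B beats it: P:6>5 Q:5>4 R:8>4 S:7>6)
P2 drop P (Q beats it: A:8>4 B:5>4 D:7>6)
P1 drop D (A beats it: Q:8>7 R:6>4 S:6>3)
P2 drop S (Q beats it: A:8>5 B:5>0)
P1→{A,B} P2→{Q,R}

Survivors P1:{A,B} P2:{Q,R}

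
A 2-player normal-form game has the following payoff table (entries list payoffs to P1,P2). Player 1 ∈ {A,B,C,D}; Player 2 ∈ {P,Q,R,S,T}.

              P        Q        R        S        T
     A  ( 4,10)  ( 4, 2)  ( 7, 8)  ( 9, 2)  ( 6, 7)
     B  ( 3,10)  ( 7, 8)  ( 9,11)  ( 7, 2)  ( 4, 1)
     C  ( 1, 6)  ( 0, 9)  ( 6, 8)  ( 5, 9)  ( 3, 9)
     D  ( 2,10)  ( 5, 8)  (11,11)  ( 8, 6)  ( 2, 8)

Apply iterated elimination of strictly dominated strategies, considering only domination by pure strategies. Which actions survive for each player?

IESDS → P1:{A,B,D} P2:{P,R}

P1 drop C (A beats it: P:4>1 Q:4>0 R:7>6 S:9>5 T:6>3)
P2 drop Q (P beats it: A:10>2 B:10>8 D:10>8)
P2 drop S (P beats it: A:10>2 B:10>2 D:10>6)
P2 drop T (P beats it: A:10>7 B:10>1 D:10>8)
P1→{A,B,D} P2→{P,R}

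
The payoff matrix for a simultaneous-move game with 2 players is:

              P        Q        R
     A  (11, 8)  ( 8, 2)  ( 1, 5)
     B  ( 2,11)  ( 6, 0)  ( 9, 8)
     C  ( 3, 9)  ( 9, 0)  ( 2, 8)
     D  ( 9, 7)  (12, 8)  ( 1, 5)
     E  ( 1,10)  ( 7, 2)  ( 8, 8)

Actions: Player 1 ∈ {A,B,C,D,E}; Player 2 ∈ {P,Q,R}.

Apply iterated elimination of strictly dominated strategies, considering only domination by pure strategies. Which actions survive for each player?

P2 drop R (P beats it: A:8>5 B:11>8 C:9>8 D:7>5 E:10>8)
P1 drop B (A beats it: P:11>2 Q:8>6)
P1 drop C (D beats it: P:9>3 Q:12>9)
P1 drop E (A beats it: P:11>1 Q:8>7)
P1→{A,D} P2→{P,Q}

Remaining: P1:{A,D} P2:{P,Q}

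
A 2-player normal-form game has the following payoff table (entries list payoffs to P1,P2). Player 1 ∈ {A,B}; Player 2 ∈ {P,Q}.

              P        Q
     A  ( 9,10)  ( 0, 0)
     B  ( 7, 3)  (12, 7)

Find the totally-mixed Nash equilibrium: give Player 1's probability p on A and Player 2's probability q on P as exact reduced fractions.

P1 mixes 2/7 on A; P2 mixes 6/7 on P

P1 indiff ⇒ q·9+(1-q)·0 = q·7+(1-q)·12 ⇒ q(2) = (1-q)(12) ⇒ q = 6/7
P2 indiff ⇒ p·10+(1-p)·3 = p·0+(1-p)·7 ⇒ p(10) = (1-p)(4) ⇒ p = 2/7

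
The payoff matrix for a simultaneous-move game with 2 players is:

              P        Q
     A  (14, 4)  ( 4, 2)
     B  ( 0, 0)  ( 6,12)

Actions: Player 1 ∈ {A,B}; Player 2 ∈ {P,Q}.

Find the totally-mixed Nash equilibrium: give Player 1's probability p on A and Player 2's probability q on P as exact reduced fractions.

p=6/7, q=1/8

P1 indiff ⇒ q·14+(1-q)·4 = q·0+(1-q)·6 ⇒ q(14) = (1-q)(2) ⇒ q = 1/8
P2 indiff ⇒ p·4+(1-p)·0 = p·2+(1-p)·12 ⇒ p(2) = (1-p)(12) ⇒ p = 6/7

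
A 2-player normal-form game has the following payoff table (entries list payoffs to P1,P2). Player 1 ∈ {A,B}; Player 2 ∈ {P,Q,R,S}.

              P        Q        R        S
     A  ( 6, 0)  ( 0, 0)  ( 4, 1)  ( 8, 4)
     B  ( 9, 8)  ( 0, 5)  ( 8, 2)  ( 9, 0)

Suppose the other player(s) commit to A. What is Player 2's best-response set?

argmax u_2 = {S}

u_2(P vs A) = 0
u_2(Q vs A) = 0
u_2(R vs A) = 1
u_2(S vs A) = 4
max payoff 4 at {S}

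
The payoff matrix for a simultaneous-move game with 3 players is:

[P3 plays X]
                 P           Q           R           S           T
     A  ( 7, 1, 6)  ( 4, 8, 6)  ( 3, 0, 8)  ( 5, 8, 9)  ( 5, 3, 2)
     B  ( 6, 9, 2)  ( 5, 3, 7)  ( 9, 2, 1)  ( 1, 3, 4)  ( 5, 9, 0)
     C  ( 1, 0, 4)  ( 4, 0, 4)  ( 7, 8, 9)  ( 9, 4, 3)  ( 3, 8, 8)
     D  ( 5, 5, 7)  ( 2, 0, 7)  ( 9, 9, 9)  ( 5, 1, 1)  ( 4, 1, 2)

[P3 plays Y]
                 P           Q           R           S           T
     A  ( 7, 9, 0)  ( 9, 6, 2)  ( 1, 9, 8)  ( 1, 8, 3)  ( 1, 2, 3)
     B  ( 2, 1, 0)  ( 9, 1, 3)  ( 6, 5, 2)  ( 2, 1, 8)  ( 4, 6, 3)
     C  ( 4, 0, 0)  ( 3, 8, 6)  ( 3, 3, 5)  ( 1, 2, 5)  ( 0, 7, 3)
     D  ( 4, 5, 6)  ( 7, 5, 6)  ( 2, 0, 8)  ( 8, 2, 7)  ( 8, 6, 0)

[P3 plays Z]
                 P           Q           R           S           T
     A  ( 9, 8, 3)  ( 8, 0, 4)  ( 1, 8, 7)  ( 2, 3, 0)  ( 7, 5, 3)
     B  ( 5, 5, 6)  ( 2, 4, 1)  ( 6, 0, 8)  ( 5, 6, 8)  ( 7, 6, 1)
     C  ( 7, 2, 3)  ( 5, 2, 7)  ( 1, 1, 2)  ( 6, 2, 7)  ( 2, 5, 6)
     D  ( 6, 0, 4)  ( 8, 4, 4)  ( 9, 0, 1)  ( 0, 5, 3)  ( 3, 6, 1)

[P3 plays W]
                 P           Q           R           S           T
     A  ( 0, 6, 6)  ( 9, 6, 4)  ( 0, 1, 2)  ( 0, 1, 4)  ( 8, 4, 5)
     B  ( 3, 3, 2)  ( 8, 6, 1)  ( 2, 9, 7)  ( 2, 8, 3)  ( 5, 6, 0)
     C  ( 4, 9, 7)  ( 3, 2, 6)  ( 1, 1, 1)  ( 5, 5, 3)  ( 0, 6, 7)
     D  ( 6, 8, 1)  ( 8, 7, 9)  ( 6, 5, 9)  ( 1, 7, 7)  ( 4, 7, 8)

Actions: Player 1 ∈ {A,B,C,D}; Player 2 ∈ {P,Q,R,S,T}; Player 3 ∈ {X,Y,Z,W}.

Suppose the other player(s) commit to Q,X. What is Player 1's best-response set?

BR_1 = {B}

u_1(A vs Q,X) = 4
u_1(B vs Q,X) = 5
u_1(C vs Q,X) = 4
u_1(D vs Q,X) = 2
max payoff 5 at {B}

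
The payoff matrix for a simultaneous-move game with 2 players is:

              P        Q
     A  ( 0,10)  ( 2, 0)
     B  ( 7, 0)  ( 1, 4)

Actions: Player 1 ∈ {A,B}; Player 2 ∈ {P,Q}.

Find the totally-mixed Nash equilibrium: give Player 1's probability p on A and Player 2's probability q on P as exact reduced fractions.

p=2/7, q=1/8

P1 indiff ⇒ q·0+(1-q)·2 = q·7+(1-q)·1 ⇒ q(-7) = (1-q)(-1) ⇒ q = 1/8
P2 indiff ⇒ p·10+(1-p)·0 = p·0+(1-p)·4 ⇒ p(10) = (1-p)(4) ⇒ p = 2/7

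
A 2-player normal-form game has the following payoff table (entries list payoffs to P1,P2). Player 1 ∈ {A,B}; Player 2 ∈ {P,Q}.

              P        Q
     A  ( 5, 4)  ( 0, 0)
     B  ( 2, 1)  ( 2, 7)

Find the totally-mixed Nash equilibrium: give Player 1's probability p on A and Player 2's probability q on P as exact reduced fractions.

p=3/5, q=2/5

P1 indiff ⇒ q·5+(1-q)·0 = q·2+(1-q)·2 ⇒ q(3) = (1-q)(2) ⇒ q = 2/5
P2 indiff ⇒ p·4+(1-p)·1 = p·0+(1-p)·7 ⇒ p(4) = (1-p)(6) ⇒ p = 3/5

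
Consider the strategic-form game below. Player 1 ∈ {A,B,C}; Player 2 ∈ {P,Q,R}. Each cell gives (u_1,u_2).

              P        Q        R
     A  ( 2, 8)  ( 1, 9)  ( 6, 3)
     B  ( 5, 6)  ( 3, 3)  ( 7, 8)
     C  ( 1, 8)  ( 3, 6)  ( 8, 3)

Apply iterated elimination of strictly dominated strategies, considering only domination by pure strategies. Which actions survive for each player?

P1 drop A (B beats it: P:5>2 Q:3>1 R:7>6)
P2 drop Q (P beats it: B:6>3 C:8>6)
P1→{B,C} P2→{P,R}

Survivors P1:{B,C} P2:{P,R}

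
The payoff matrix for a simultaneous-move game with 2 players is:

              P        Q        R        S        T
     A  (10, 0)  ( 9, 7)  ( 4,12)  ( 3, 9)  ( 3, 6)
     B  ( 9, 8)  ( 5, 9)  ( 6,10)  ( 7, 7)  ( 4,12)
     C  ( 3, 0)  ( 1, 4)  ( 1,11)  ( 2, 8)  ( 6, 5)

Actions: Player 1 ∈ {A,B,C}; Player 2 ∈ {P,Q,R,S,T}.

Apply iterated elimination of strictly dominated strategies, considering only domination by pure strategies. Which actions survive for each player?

P2 drop P (Q beats it: A:7>0 B:9>8 C:4>0)
P2 drop Q (R beats it: A:12>7 B:10>9 C:11>4)
P1 drop A (B beats it: R:6>4 S:7>3 T:4>3)
P2 drop S (R beats it: B:10>7 C:11>8)
P1→{B,C} P2→{R,T}

IESDS → P1:{B,C} P2:{R,T}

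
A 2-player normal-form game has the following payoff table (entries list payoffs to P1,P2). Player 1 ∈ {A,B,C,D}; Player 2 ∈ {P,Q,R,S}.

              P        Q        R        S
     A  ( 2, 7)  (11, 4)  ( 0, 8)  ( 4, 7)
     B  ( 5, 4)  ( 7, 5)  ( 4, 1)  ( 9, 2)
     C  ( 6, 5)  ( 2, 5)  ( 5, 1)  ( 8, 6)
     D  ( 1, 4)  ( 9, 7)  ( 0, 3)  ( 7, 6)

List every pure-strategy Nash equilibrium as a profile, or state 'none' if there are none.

(A,P): not NE [P1→C gives 6>2; P2→R gives 8>7]
(A,Q): not NE [P2→R gives 8>4]
(A,R): not NE [P1→C gives 5>0]
(A,S): not NE [P1→B gives 9>4; P2→R gives 8>7]
(B,P): not NE [P1→C gives 6>5; P2→Q gives 5>4]
(B,Q): not NE [P1→A gives 11>7]
(B,R): not NE [P1→C gives 5>4; P2→Q gives 5>1]
(B,S): not NE [P2→Q gives 5>2]
(C,P): not NE [P2→S gives 6>5]
(C,Q): not NE [P1→A gives 11>2; P2→S gives 6>5]
(C,R): not NE [P2→S gives 6>1]
(C,S): not NE [P1→B gives 9>8]
(D,P): not NE [P1→C gives 6>1; P2→Q gives 7>4]
(D,Q): not NE [P1→A gives 11>9]
(D,R): not NE [P1→C gives 5>0; P2→Q gives 7>3]
(D,S): not NE [P1→B gives 9>7; P2→Q gives 7>6]

No pure NE.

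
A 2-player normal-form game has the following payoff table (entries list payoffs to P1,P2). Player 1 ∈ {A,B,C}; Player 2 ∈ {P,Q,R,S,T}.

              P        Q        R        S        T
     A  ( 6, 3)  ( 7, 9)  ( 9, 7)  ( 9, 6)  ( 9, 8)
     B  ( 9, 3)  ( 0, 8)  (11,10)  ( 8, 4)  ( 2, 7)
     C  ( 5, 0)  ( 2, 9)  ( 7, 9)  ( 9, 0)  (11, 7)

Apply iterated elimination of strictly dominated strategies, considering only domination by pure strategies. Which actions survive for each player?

P2 drop P (Q beats it: A:9>3 B:8>3 C:9>0)
P2 drop S (Q beats it: A:9>6 B:8>4 C:9>0)
P2 drop T (Q beats it: A:9>8 B:8>7 C:9>7)
P1 drop C (A beats it: Q:7>2 R:9>7)
P1→{A,B} P2→{Q,R}

IESDS → P1:{A,B} P2:{Q,R}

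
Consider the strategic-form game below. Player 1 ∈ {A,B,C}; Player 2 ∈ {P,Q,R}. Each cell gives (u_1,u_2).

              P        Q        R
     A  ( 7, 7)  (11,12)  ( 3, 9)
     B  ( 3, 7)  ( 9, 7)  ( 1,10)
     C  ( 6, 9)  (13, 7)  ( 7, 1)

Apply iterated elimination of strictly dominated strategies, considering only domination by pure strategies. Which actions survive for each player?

P1 drop B (A beats it: P:7>3 Q:11>9 R:3>1)
P2 drop R (Q beats it: A:12>9 C:7>1)
P1→{A,C} P2→{P,Q}

Survivors P1:{A,C} P2:{P,Q}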